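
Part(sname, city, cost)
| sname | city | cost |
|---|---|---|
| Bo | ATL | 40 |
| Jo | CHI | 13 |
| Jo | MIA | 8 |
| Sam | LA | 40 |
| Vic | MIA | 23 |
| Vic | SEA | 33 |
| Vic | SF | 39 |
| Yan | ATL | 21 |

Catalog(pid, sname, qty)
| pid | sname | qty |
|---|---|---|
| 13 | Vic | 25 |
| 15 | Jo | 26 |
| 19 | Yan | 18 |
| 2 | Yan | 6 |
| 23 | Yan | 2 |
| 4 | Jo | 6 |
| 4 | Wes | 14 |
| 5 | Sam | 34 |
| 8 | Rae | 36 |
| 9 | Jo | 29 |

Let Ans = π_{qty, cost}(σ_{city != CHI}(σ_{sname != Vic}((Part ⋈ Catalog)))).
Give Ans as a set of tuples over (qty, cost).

{(18, 21), (2, 21), (26, 8), (29, 8), (34, 40), (6, 21), (6, 8)}

Natural join on sname: {(Jo, CHI, 13, 15, 26), (Jo, CHI, 13, 4, 6), (Jo, CHI, 13, 9, 29), (Jo, MIA, 8, 15, 26), (Jo, MIA, 8, 4, 6), (Jo, MIA, 8, 9, 29), (Sam, LA, 40, 5, 34), (Vic, MIA, 23, 13, 25), (Vic, SEA, 33, 13, 25), (Vic, SF, 39, 13, 25), (Yan, ATL, 21, 19, 18), (Yan, ATL, 21, 2, 6), (Yan, ATL, 21, 23, 2)}
Filtering on sname != Vic leaves {(Jo, CHI, 13, 15, 26), (Jo, CHI, 13, 4, 6), (Jo, CHI, 13, 9, 29), (Jo, MIA, 8, 15, 26), (Jo, MIA, 8, 4, 6), (Jo, MIA, 8, 9, 29), (Sam, LA, 40, 5, 34), (Yan, ATL, 21, 19, 18), (Yan, ATL, 21, 2, 6), (Yan, ATL, 21, 23, 2)}.
Filtering on city != CHI leaves {(Jo, MIA, 8, 15, 26), (Jo, MIA, 8, 4, 6), (Jo, MIA, 8, 9, 29), (Sam, LA, 40, 5, 34), (Yan, ATL, 21, 19, 18), (Yan, ATL, 21, 2, 6), (Yan, ATL, 21, 23, 2)}.
π[qty, cost]: project onto (qty, cost) → {(18, 21), (2, 21), (26, 8), (29, 8), (34, 40), (6, 21), (6, 8)}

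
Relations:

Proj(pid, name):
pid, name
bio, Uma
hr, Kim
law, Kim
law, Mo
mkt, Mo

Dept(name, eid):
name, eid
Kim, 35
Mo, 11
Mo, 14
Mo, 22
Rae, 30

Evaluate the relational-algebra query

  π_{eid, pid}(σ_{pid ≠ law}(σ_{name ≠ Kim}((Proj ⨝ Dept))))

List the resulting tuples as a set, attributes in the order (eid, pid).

{(11, mkt), (14, mkt), (22, mkt)}

Proj ⋈ Dept (natural join on name): {(hr, Kim, 35), (law, Kim, 35), (law, Mo, 11), (law, Mo, 14), (law, Mo, 22), (mkt, Mo, 11), (mkt, Mo, 14), (mkt, Mo, 22)}
σ[name ≠ Kim]: keep tuples satisfying name ≠ Kim → {(law, Mo, 11), (law, Mo, 14), (law, Mo, 22), (mkt, Mo, 11), (mkt, Mo, 14), (mkt, Mo, 22)}
σ[pid ≠ law]: keep tuples satisfying pid ≠ law → {(mkt, Mo, 11), (mkt, Mo, 14), (mkt, Mo, 22)}
π[eid, pid]: project onto (eid, pid) → {(11, mkt), (14, mkt), (22, mkt)}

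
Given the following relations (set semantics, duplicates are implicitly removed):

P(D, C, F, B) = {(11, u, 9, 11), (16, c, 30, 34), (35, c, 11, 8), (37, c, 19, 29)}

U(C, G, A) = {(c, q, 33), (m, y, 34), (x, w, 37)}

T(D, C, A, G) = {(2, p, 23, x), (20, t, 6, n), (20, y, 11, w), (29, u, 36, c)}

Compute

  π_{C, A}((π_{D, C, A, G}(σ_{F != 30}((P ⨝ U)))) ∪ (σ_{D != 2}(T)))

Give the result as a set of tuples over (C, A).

{(c, 33), (t, 6), (u, 36), (y, 11)}

P ⋈ U (natural join on C): {(16, c, 30, 34, q, 33), (35, c, 11, 8, q, 33), (37, c, 19, 29, q, 33)}
Apply σ_{F != 30}; surviving tuples: {(35, c, 11, 8, q, 33), (37, c, 19, 29, q, 33)}
π[D, C, A, G]: project onto (D, C, A, G) → {(35, c, 33, q), (37, c, 33, q)}
Apply σ_{D != 2}; surviving tuples: {(20, t, 6, n), (20, y, 11, w), (29, u, 36, c)}
Set union of the two operands is {(20, t, 6, n), (20, y, 11, w), (29, u, 36, c), (35, c, 33, q), (37, c, 33, q)}.
π[C, A]: project onto (C, A) (1 duplicate(s) eliminated) → {(c, 33), (t, 6), (u, 36), (y, 11)}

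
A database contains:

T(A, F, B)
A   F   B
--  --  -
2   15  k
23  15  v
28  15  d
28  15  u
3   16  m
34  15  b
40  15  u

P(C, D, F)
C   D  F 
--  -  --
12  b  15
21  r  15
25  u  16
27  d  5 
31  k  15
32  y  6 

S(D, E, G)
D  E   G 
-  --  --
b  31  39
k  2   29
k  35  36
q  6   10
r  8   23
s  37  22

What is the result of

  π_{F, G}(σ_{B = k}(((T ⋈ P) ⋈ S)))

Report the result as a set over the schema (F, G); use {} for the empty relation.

{(15, 23), (15, 29), (15, 36), (15, 39)}

Natural join on F: {(2, 15, k, 12, b), (2, 15, k, 21, r), (2, 15, k, 31, k), (23, 15, v, 12, b), (23, 15, v, 21, r), (23, 15, v, 31, k), (28, 15, d, 12, b), (28, 15, d, 21, r), (28, 15, d, 31, k), (28, 15, u, 12, b), (28, 15, u, 21, r), (28, 15, u, 31, k), (3, 16, m, 25, u), (34, 15, b, 12, b), (34, 15, b, 21, r), (34, 15, b, 31, k), (40, 15, u, 12, b), (40, 15, u, 21, r), (40, 15, u, 31, k)}
Natural join on D: {(2, 15, k, 12, b, 31, 39), (2, 15, k, 21, r, 8, 23), (2, 15, k, 31, k, 2, 29), (2, 15, k, 31, k, 35, 36), (23, 15, v, 12, b, 31, 39), (23, 15, v, 21, r, 8, 23), (23, 15, v, 31, k, 2, 29), (23, 15, v, 31, k, 35, 36), (28, 15, d, 12, b, 31, 39), (28, 15, d, 21, r, 8, 23), (28, 15, d, 31, k, 2, 29), (28, 15, d, 31, k, 35, 36), (28, 15, u, 12, b, 31, 39), (28, 15, u, 21, r, 8, 23), (28, 15, u, 31, k, 2, 29), (28, 15, u, 31, k, 35, 36), (34, 15, b, 12, b, 31, 39), (34, 15, b, 21, r, 8, 23), (34, 15, b, 31, k, 2, 29), (34, 15, b, 31, k, 35, 36), (40, 15, u, 12, b, 31, 39), (40, 15, u, 21, r, 8, 23), (40, 15, u, 31, k, 2, 29), (40, 15, u, 31, k, 35, 36)}
Filtering on B = k leaves {(2, 15, k, 12, b, 31, 39), (2, 15, k, 21, r, 8, 23), (2, 15, k, 31, k, 2, 29), (2, 15, k, 31, k, 35, 36)}.
π[F, G]: project onto (F, G) → {(15, 23), (15, 29), (15, 36), (15, 39)}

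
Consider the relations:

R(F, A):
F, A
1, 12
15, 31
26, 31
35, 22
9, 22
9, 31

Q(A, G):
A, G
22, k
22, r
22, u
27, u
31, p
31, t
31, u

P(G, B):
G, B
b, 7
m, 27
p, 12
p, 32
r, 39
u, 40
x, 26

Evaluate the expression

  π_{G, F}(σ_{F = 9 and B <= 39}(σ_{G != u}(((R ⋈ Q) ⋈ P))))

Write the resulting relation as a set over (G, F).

Joining R and Q on A yields {(15, 31, p), (15, 31, t), (15, 31, u), (26, 31, p), (26, 31, t), (26, 31, u), (35, 22, k), (35, 22, r), (35, 22, u), (9, 22, k), (9, 22, r), (9, 22, u), (9, 31, p), (9, 31, t), (9, 31, u)}.
Joining (R ⋈ Q) and P on G yields {(15, 31, p, 12), (15, 31, p, 32), (15, 31, u, 40), (26, 31, p, 12), (26, 31, p, 32), (26, 31, u, 40), (35, 22, r, 39), (35, 22, u, 40), (9, 22, r, 39), (9, 22, u, 40), (9, 31, p, 12), (9, 31, p, 32), (9, 31, u, 40)}.
Filtering on G != u leaves {(15, 31, p, 12), (15, 31, p, 32), (26, 31, p, 12), (26, 31, p, 32), (35, 22, r, 39), (9, 22, r, 39), (9, 31, p, 12), (9, 31, p, 32)}.
Filtering on F = 9 and B <= 39 leaves {(9, 22, r, 39), (9, 31, p, 12), (9, 31, p, 32)}.
π[G, F]: project onto (G, F) (1 duplicate(s) eliminated) → {(p, 9), (r, 9)}

{(p, 9), (r, 9)}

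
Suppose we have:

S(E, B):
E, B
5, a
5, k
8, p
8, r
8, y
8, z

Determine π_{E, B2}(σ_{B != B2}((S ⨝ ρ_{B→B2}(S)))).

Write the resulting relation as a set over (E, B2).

ρ[B→B2]: schema becomes (E, B2); tuples unchanged.
S ⋈ ρ_{B→B2}(S) (natural join on E): {(5, a, a), (5, a, k), (5, k, a), (5, k, k), (8, p, p), (8, p, r), (8, p, y), (8, p, z), (8, r, p), (8, r, r), (8, r, y), (8, r, z), (8, y, p), (8, y, r), (8, y, y), (8, y, z), (8, z, p), (8, z, r), (8, z, y), (8, z, z)}
Apply σ_{B != B2}; surviving tuples: {(5, a, k), (5, k, a), (8, p, r), (8, p, y), (8, p, z), (8, r, p), (8, r, y), (8, r, z), (8, y, p), (8, y, r), (8, y, z), (8, z, p), (8, z, r), (8, z, y)}
π[E, B2]: project onto (E, B2) (8 duplicate(s) eliminated) → {(5, a), (5, k), (8, p), (8, r), (8, y), (8, z)}

{(5, a), (5, k), (8, p), (8, r), (8, y), (8, z)}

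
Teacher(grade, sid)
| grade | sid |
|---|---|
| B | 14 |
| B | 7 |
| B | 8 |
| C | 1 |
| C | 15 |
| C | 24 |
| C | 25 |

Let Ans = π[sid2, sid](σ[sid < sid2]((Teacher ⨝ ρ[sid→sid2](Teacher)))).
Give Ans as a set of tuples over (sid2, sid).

ρ[sid→sid2]: schema becomes (grade, sid2); tuples unchanged.
Teacher ⋈ ρ[sid→sid2](Teacher) (natural join on grade): {(B, 14, 14), (B, 14, 7), (B, 14, 8), (B, 7, 14), (B, 7, 7), (B, 7, 8), (B, 8, 14), (B, 8, 7), (B, 8, 8), (C, 1, 1), (C, 1, 15), (C, 1, 24), (C, 1, 25), (C, 15, 1), (C, 15, 15), (C, 15, 24), (C, 15, 25), (C, 24, 1), (C, 24, 15), (C, 24, 24), (C, 24, 25), (C, 25, 1), (C, 25, 15), (C, 25, 24), (C, 25, 25)}
Filtering on sid < sid2 leaves {(B, 7, 14), (B, 7, 8), (B, 8, 14), (C, 1, 15), (C, 1, 24), (C, 1, 25), (C, 15, 24), (C, 15, 25), (C, 24, 25)}.
π[sid2, sid]: project onto (sid2, sid) → {(14, 7), (14, 8), (15, 1), (24, 1), (24, 15), (25, 1), (25, 15), (25, 24), (8, 7)}

{(14, 7), (14, 8), (15, 1), (24, 1), (24, 15), (25, 1), (25, 15), (25, 24), (8, 7)}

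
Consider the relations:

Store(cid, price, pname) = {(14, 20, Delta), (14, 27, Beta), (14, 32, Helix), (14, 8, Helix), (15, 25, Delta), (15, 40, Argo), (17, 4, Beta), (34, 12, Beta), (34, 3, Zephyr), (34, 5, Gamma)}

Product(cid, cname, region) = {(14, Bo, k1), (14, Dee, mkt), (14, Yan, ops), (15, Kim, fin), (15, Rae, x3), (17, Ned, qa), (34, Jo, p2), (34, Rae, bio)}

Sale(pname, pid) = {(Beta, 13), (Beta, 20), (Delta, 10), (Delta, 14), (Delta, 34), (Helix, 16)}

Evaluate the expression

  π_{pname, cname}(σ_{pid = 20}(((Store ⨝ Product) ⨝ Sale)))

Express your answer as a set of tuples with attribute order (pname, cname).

{(Beta, Bo), (Beta, Dee), (Beta, Jo), (Beta, Ned), (Beta, Rae), (Beta, Yan)}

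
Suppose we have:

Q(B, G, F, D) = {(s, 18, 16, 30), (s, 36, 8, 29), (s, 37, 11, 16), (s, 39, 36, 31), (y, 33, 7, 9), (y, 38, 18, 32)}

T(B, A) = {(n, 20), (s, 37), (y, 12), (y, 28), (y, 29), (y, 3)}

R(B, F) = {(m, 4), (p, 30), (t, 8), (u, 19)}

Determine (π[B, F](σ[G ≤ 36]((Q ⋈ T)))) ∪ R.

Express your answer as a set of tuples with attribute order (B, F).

{(m, 4), (p, 30), (s, 16), (s, 8), (t, 8), (u, 19), (y, 7)}

Joining Q and T on B yields {(s, 18, 16, 30, 37), (s, 36, 8, 29, 37), (s, 37, 11, 16, 37), (s, 39, 36, 31, 37), (y, 33, 7, 9, 12), (y, 33, 7, 9, 28), (y, 33, 7, 9, 29), (y, 33, 7, 9, 3), (y, 38, 18, 32, 12), (y, 38, 18, 32, 28), (y, 38, 18, 32, 29), (y, 38, 18, 32, 3)}.
σ[G ≤ 36]: keep tuples satisfying G ≤ 36 → {(s, 18, 16, 30, 37), (s, 36, 8, 29, 37), (y, 33, 7, 9, 12), (y, 33, 7, 9, 28), (y, 33, 7, 9, 29), (y, 33, 7, 9, 3)}
Keep only column(s) B, F (3 duplicate(s) eliminated): {(s, 16), (s, 8), (y, 7)}
Set union of the two operands is {(m, 4), (p, 30), (s, 16), (s, 8), (t, 8), (u, 19), (y, 7)}.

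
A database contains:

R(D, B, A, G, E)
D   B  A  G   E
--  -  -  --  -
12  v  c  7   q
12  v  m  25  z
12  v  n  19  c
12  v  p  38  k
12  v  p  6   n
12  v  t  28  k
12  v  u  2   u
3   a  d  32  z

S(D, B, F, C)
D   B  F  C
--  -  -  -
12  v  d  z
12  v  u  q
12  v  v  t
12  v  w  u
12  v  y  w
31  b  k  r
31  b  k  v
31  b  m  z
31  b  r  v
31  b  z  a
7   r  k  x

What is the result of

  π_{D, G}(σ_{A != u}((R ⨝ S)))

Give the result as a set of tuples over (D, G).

R ⋈ S (natural join on D, B): {(12, v, c, 7, q, d, z), (12, v, c, 7, q, u, q), (12, v, c, 7, q, v, t), (12, v, c, 7, q, w, u), (12, v, c, 7, q, y, w), (12, v, m, 25, z, d, z), (12, v, m, 25, z, u, q), (12, v, m, 25, z, v, t), (12, v, m, 25, z, w, u), (12, v, m, 25, z, y, w), (12, v, n, 19, c, d, z), (12, v, n, 19, c, u, q), (12, v, n, 19, c, v, t), (12, v, n, 19, c, w, u), (12, v, n, 19, c, y, w), (12, v, p, 38, k, d, z), (12, v, p, 38, k, u, q), (12, v, p, 38, k, v, t), (12, v, p, 38, k, w, u), (12, v, p, 38, k, y, w), (12, v, p, 6, n, d, z), (12, v, p, 6, n, u, q), (12, v, p, 6, n, v, t), (12, v, p, 6, n, w, u), (12, v, p, 6, n, y, w), (12, v, t, 28, k, d, z), (12, v, t, 28, k, u, q), (12, v, t, 28, k, v, t), (12, v, t, 28, k, w, u), (12, v, t, 28, k, y, w), (12, v, u, 2, u, d, z), (12, v, u, 2, u, u, q), (12, v, u, 2, u, v, t), (12, v, u, 2, u, w, u), (12, v, u, 2, u, y, w)}
Selection A != u: {(12, v, c, 7, q, d, z), (12, v, c, 7, q, u, q), (12, v, c, 7, q, v, t), (12, v, c, 7, q, w, u), (12, v, c, 7, q, y, w), (12, v, m, 25, z, d, z), (12, v, m, 25, z, u, q), (12, v, m, 25, z, v, t), (12, v, m, 25, z, w, u), (12, v, m, 25, z, y, w), (12, v, n, 19, c, d, z), (12, v, n, 19, c, u, q), (12, v, n, 19, c, v, t), (12, v, n, 19, c, w, u), (12, v, n, 19, c, y, w), (12, v, p, 38, k, d, z), (12, v, p, 38, k, u, q), (12, v, p, 38, k, v, t), (12, v, p, 38, k, w, u), (12, v, p, 38, k, y, w), (12, v, p, 6, n, d, z), (12, v, p, 6, n, u, q), (12, v, p, 6, n, v, t), (12, v, p, 6, n, w, u), (12, v, p, 6, n, y, w), (12, v, t, 28, k, d, z), (12, v, t, 28, k, u, q), (12, v, t, 28, k, v, t), (12, v, t, 28, k, w, u), (12, v, t, 28, k, y, w)}
π[D, G]: project onto (D, G) (24 duplicate(s) eliminated) → {(12, 19), (12, 25), (12, 28), (12, 38), (12, 6), (12, 7)}

{(12, 19), (12, 25), (12, 28), (12, 38), (12, 6), (12, 7)}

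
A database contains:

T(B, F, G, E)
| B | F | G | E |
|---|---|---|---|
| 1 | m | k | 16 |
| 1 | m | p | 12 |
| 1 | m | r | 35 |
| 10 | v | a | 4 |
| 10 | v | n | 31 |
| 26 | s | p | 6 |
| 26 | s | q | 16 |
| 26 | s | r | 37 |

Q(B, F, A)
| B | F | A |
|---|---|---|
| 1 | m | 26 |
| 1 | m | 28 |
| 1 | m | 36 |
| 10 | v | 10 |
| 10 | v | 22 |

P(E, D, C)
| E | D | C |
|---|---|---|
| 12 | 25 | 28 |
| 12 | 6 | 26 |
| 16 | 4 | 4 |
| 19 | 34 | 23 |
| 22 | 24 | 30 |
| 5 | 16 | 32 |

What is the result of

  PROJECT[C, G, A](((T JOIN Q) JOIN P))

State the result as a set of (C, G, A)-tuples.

{(26, p, 26), (26, p, 28), (26, p, 36), (28, p, 26), (28, p, 28), (28, p, 36), (4, k, 26), (4, k, 28), (4, k, 36)}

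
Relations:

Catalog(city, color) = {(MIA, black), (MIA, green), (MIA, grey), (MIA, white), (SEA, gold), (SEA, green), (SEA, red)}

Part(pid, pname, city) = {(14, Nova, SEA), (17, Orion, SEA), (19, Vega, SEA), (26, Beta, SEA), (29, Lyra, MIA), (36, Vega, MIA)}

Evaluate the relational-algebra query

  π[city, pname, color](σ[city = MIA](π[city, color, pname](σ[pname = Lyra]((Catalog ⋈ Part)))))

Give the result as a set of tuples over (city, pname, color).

Natural join on city: {(MIA, black, 29, Lyra), (MIA, black, 36, Vega), (MIA, green, 29, Lyra), (MIA, green, 36, Vega), (MIA, grey, 29, Lyra), (MIA, grey, 36, Vega), (MIA, white, 29, Lyra), (MIA, white, 36, Vega), (SEA, gold, 14, Nova), (SEA, gold, 17, Orion), (SEA, gold, 19, Vega), (SEA, gold, 26, Beta), (SEA, green, 14, Nova), (SEA, green, 17, Orion), (SEA, green, 19, Vega), (SEA, green, 26, Beta), (SEA, red, 14, Nova), (SEA, red, 17, Orion), (SEA, red, 19, Vega), (SEA, red, 26, Beta)}
Selection pname = Lyra: {(MIA, black, 29, Lyra), (MIA, green, 29, Lyra), (MIA, grey, 29, Lyra), (MIA, white, 29, Lyra)}
Projecting to city, color, pname: {(MIA, black, Lyra), (MIA, green, Lyra), (MIA, grey, Lyra), (MIA, white, Lyra)}
Selection city = MIA: {(MIA, black, Lyra), (MIA, green, Lyra), (MIA, grey, Lyra), (MIA, white, Lyra)}
Projecting to city, pname, color: {(MIA, Lyra, black), (MIA, Lyra, green), (MIA, Lyra, grey), (MIA, Lyra, white)}

{(MIA, Lyra, black), (MIA, Lyra, green), (MIA, Lyra, grey), (MIA, Lyra, white)}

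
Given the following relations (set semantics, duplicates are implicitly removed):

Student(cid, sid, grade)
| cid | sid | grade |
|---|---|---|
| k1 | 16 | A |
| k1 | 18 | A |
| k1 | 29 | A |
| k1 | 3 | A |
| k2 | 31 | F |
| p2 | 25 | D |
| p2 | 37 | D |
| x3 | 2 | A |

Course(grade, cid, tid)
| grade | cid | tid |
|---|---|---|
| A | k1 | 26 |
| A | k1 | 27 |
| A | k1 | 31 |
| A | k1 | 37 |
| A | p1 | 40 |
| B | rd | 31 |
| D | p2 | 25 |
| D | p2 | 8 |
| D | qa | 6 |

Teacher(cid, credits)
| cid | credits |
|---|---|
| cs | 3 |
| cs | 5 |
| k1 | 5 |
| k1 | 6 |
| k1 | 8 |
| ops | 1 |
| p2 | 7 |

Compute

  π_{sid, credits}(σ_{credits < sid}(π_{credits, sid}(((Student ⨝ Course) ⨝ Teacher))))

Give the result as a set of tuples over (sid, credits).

Joining Student and Course on cid, grade yields {(k1, 16, A, 26), (k1, 16, A, 27), (k1, 16, A, 31), (k1, 16, A, 37), (k1, 18, A, 26), (k1, 18, A, 27), (k1, 18, A, 31), (k1, 18, A, 37), (k1, 29, A, 26), (k1, 29, A, 27), (k1, 29, A, 31), (k1, 29, A, 37), (k1, 3, A, 26), (k1, 3, A, 27), (k1, 3, A, 31), (k1, 3, A, 37), (p2, 25, D, 25), (p2, 25, D, 8), (p2, 37, D, 25), (p2, 37, D, 8)}.
Joining (Student ⨝ Course) and Teacher on cid yields {(k1, 16, A, 26, 5), (k1, 16, A, 26, 6), (k1, 16, A, 26, 8), (k1, 16, A, 27, 5), (k1, 16, A, 27, 6), (k1, 16, A, 27, 8), (k1, 16, A, 31, 5), (k1, 16, A, 31, 6), (k1, 16, A, 31, 8), (k1, 16, A, 37, 5), (k1, 16, A, 37, 6), (k1, 16, A, 37, 8), (k1, 18, A, 26, 5), (k1, 18, A, 26, 6), (k1, 18, A, 26, 8), (k1, 18, A, 27, 5), (k1, 18, A, 27, 6), (k1, 18, A, 27, 8), (k1, 18, A, 31, 5), (k1, 18, A, 31, 6), (k1, 18, A, 31, 8), (k1, 18, A, 37, 5), (k1, 18, A, 37, 6), (k1, 18, A, 37, 8), (k1, 29, A, 26, 5), (k1, 29, A, 26, 6), (k1, 29, A, 26, 8), (k1, 29, A, 27, 5), (k1, 29, A, 27, 6), (k1, 29, A, 27, 8), (k1, 29, A, 31, 5), (k1, 29, A, 31, 6), (k1, 29, A, 31, 8), (k1, 29, A, 37, 5), (k1, 29, A, 37, 6), (k1, 29, A, 37, 8), (k1, 3, A, 26, 5), (k1, 3, A, 26, 6), (k1, 3, A, 26, 8), (k1, 3, A, 27, 5), (k1, 3, A, 27, 6), (k1, 3, A, 27, 8), (k1, 3, A, 31, 5), (k1, 3, A, 31, 6), (k1, 3, A, 31, 8), (k1, 3, A, 37, 5), (k1, 3, A, 37, 6), (k1, 3, A, 37, 8), (p2, 25, D, 25, 7), (p2, 25, D, 8, 7), (p2, 37, D, 25, 7), (p2, 37, D, 8, 7)}.
π[credits, sid]: project onto (credits, sid) (38 duplicate(s) eliminated) → {(5, 16), (5, 18), (5, 29), (5, 3), (6, 16), (6, 18), (6, 29), (6, 3), (7, 25), (7, 37), (8, 16), (8, 18), (8, 29), (8, 3)}
Filtering on credits < sid leaves {(5, 16), (5, 18), (5, 29), (6, 16), (6, 18), (6, 29), (7, 25), (7, 37), (8, 16), (8, 18), (8, 29)}.
π[sid, credits]: project onto (sid, credits) → {(16, 5), (16, 6), (16, 8), (18, 5), (18, 6), (18, 8), (25, 7), (29, 5), (29, 6), (29, 8), (37, 7)}

{(16, 5), (16, 6), (16, 8), (18, 5), (18, 6), (18, 8), (25, 7), (29, 5), (29, 6), (29, 8), (37, 7)}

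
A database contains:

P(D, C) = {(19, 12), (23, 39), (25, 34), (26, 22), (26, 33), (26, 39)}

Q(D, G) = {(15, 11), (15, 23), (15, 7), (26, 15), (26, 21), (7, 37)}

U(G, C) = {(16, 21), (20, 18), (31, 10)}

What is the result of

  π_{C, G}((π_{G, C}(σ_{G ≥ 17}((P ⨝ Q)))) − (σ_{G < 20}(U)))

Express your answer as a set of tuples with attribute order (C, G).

{(22, 21), (33, 21), (39, 21)}

Natural join on D: {(26, 22, 15), (26, 22, 21), (26, 33, 15), (26, 33, 21), (26, 39, 15), (26, 39, 21)}
σ[G ≥ 17]: keep tuples satisfying G ≥ 17 → {(26, 22, 21), (26, 33, 21), (26, 39, 21)}
Keep only column(s) G, C: {(21, 22), (21, 33), (21, 39)}
σ[G < 20]: keep tuples satisfying G < 20 → {(16, 21)}
Set difference of the two operands is {(21, 22), (21, 33), (21, 39)}.
Keep only column(s) C, G: {(22, 21), (33, 21), (39, 21)}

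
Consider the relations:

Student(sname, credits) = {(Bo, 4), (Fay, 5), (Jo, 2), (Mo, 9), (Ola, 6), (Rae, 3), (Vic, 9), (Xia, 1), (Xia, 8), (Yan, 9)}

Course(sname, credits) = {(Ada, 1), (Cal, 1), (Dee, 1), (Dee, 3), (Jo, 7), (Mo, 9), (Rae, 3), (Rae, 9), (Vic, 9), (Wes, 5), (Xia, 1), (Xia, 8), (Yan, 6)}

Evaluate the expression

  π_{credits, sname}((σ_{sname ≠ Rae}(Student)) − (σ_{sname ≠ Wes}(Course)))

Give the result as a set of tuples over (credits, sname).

{(2, Jo), (4, Bo), (5, Fay), (6, Ola), (9, Yan)}

Filtering on sname ≠ Rae leaves {(Bo, 4), (Fay, 5), (Jo, 2), (Mo, 9), (Ola, 6), (Vic, 9), (Xia, 1), (Xia, 8), (Yan, 9)}.
Filtering on sname ≠ Wes leaves {(Ada, 1), (Cal, 1), (Dee, 1), (Dee, 3), (Jo, 7), (Mo, 9), (Rae, 3), (Rae, 9), (Vic, 9), (Xia, 1), (Xia, 8), (Yan, 6)}.
Difference: {(Bo, 4), (Fay, 5), (Jo, 2), (Mo, 9), (Ola, 6), (Vic, 9), (Xia, 1), (Xia, 8), (Yan, 9)} with {(Ada, 1), (Cal, 1), (Dee, 1), (Dee, 3), (Jo, 7), (Mo, 9), (Rae, 3), (Rae, 9), (Vic, 9), (Xia, 1), (Xia, 8), (Yan, 6)} → {(Bo, 4), (Fay, 5), (Jo, 2), (Ola, 6), (Yan, 9)}
π[credits, sname]: project onto (credits, sname) → {(2, Jo), (4, Bo), (5, Fay), (6, Ola), (9, Yan)}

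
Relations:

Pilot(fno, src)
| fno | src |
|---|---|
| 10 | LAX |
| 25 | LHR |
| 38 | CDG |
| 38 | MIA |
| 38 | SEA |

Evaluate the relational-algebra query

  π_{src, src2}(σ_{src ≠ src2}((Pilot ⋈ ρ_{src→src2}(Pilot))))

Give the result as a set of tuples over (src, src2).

{(CDG, MIA), (CDG, SEA), (MIA, CDG), (MIA, SEA), (SEA, CDG), (SEA, MIA)}

ρ[src→src2]: schema becomes (fno, src2); tuples unchanged.
Natural join on fno: {(10, LAX, LAX), (25, LHR, LHR), (38, CDG, CDG), (38, CDG, MIA), (38, CDG, SEA), (38, MIA, CDG), (38, MIA, MIA), (38, MIA, SEA), (38, SEA, CDG), (38, SEA, MIA), (38, SEA, SEA)}
Filtering on src ≠ src2 leaves {(38, CDG, MIA), (38, CDG, SEA), (38, MIA, CDG), (38, MIA, SEA), (38, SEA, CDG), (38, SEA, MIA)}.
π_{src, src2} gives {(CDG, MIA), (CDG, SEA), (MIA, CDG), (MIA, SEA), (SEA, CDG), (SEA, MIA)}.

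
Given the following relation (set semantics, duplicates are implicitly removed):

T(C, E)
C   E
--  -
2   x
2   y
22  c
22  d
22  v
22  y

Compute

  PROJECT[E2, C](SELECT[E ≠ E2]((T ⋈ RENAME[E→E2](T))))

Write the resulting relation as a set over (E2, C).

ρ[E→E2]: schema becomes (C, E2); tuples unchanged.
Natural join on C: {(2, x, x), (2, x, y), (2, y, x), (2, y, y), (22, c, c), (22, c, d), (22, c, v), (22, c, y), (22, d, c), (22, d, d), (22, d, v), (22, d, y), (22, v, c), (22, v, d), (22, v, v), (22, v, y), (22, y, c), (22, y, d), (22, y, v), (22, y, y)}
Filtering on E ≠ E2 leaves {(2, x, y), (2, y, x), (22, c, d), (22, c, v), (22, c, y), (22, d, c), (22, d, v), (22, d, y), (22, v, c), (22, v, d), (22, v, y), (22, y, c), (22, y, d), (22, y, v)}.
π_{E2, C} gives {(c, 22), (d, 22), (v, 22), (x, 2), (y, 2), (y, 22)} (8 duplicate(s) eliminated).

{(c, 22), (d, 22), (v, 22), (x, 2), (y, 2), (y, 22)}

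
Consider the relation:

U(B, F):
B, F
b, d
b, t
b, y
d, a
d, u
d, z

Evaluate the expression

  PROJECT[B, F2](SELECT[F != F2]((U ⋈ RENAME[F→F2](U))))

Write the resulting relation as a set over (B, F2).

ρ[F→F2]: schema becomes (B, F2); tuples unchanged.
Natural join on B: {(b, d, d), (b, d, t), (b, d, y), (b, t, d), (b, t, t), (b, t, y), (b, y, d), (b, y, t), (b, y, y), (d, a, a), (d, a, u), (d, a, z), (d, u, a), (d, u, u), (d, u, z), (d, z, a), (d, z, u), (d, z, z)}
Apply σ_{F != F2}; surviving tuples: {(b, d, t), (b, d, y), (b, t, d), (b, t, y), (b, y, d), (b, y, t), (d, a, u), (d, a, z), (d, u, a), (d, u, z), (d, z, a), (d, z, u)}
Projecting to B, F2 (6 duplicate(s) eliminated): {(b, d), (b, t), (b, y), (d, a), (d, u), (d, z)}

{(b, d), (b, t), (b, y), (d, a), (d, u), (d, z)}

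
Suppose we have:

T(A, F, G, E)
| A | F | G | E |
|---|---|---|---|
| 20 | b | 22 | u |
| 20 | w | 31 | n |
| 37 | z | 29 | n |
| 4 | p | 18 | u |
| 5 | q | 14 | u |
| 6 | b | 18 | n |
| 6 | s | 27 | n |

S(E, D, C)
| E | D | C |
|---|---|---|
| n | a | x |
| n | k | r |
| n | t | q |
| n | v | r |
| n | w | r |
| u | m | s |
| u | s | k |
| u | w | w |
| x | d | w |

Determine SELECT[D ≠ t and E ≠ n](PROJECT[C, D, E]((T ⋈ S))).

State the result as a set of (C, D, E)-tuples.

Natural join on E: {(20, b, 22, u, m, s), (20, b, 22, u, s, k), (20, b, 22, u, w, w), (20, w, 31, n, a, x), (20, w, 31, n, k, r), (20, w, 31, n, t, q), (20, w, 31, n, v, r), (20, w, 31, n, w, r), (37, z, 29, n, a, x), (37, z, 29, n, k, r), (37, z, 29, n, t, q), (37, z, 29, n, v, r), (37, z, 29, n, w, r), (4, p, 18, u, m, s), (4, p, 18, u, s, k), (4, p, 18, u, w, w), (5, q, 14, u, m, s), (5, q, 14, u, s, k), (5, q, 14, u, w, w), (6, b, 18, n, a, x), (6, b, 18, n, k, r), (6, b, 18, n, t, q), (6, b, 18, n, v, r), (6, b, 18, n, w, r), (6, s, 27, n, a, x), (6, s, 27, n, k, r), (6, s, 27, n, t, q), (6, s, 27, n, v, r), (6, s, 27, n, w, r)}
π[C, D, E]: project onto (C, D, E) (21 duplicate(s) eliminated) → {(k, s, u), (q, t, n), (r, k, n), (r, v, n), (r, w, n), (s, m, u), (w, w, u), (x, a, n)}
Filtering on D ≠ t and E ≠ n leaves {(k, s, u), (s, m, u), (w, w, u)}.

{(k, s, u), (s, m, u), (w, w, u)}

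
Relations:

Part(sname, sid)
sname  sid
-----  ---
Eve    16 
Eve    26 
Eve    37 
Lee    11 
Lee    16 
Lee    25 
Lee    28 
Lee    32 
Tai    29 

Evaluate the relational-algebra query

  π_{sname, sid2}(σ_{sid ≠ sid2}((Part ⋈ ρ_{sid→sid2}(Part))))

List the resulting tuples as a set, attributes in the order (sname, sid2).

ρ[sid→sid2]: schema becomes (sname, sid2); tuples unchanged.
Part ⋈ ρ_{sid→sid2}(Part) (natural join on sname): {(Eve, 16, 16), (Eve, 16, 26), (Eve, 16, 37), (Eve, 26, 16), (Eve, 26, 26), (Eve, 26, 37), (Eve, 37, 16), (Eve, 37, 26), (Eve, 37, 37), (Lee, 11, 11), (Lee, 11, 16), (Lee, 11, 25), (Lee, 11, 28), (Lee, 11, 32), (Lee, 16, 11), (Lee, 16, 16), (Lee, 16, 25), (Lee, 16, 28), (Lee, 16, 32), (Lee, 25, 11), (Lee, 25, 16), (Lee, 25, 25), (Lee, 25, 28), (Lee, 25, 32), (Lee, 28, 11), (Lee, 28, 16), (Lee, 28, 25), (Lee, 28, 28), (Lee, 28, 32), (Lee, 32, 11), (Lee, 32, 16), (Lee, 32, 25), (Lee, 32, 28), (Lee, 32, 32), (Tai, 29, 29)}
σ[sid ≠ sid2]: keep tuples satisfying sid ≠ sid2 → {(Eve, 16, 26), (Eve, 16, 37), (Eve, 26, 16), (Eve, 26, 37), (Eve, 37, 16), (Eve, 37, 26), (Lee, 11, 16), (Lee, 11, 25), (Lee, 11, 28), (Lee, 11, 32), (Lee, 16, 11), (Lee, 16, 25), (Lee, 16, 28), (Lee, 16, 32), (Lee, 25, 11), (Lee, 25, 16), (Lee, 25, 28), (Lee, 25, 32), (Lee, 28, 11), (Lee, 28, 16), (Lee, 28, 25), (Lee, 28, 32), (Lee, 32, 11), (Lee, 32, 16), (Lee, 32, 25), (Lee, 32, 28)}
Keep only column(s) sname, sid2 (18 duplicate(s) eliminated): {(Eve, 16), (Eve, 26), (Eve, 37), (Lee, 11), (Lee, 16), (Lee, 25), (Lee, 28), (Lee, 32)}

{(Eve, 16), (Eve, 26), (Eve, 37), (Lee, 11), (Lee, 16), (Lee, 25), (Lee, 28), (Lee, 32)}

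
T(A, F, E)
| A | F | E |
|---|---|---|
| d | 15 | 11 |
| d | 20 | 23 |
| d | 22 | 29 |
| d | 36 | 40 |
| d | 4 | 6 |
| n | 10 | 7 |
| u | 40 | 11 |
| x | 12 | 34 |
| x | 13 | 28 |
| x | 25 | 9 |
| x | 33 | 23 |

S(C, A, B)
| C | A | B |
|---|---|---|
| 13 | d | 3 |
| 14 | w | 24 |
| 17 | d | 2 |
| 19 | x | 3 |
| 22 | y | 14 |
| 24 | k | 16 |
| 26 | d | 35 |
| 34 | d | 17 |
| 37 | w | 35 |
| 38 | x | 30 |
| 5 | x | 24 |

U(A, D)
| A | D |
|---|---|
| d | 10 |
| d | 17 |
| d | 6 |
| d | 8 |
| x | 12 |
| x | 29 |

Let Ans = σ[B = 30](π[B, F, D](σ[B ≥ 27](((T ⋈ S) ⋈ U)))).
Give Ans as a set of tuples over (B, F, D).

Joining T and S on A yields {(d, 15, 11, 13, 3), (d, 15, 11, 17, 2), (d, 15, 11, 26, 35), (d, 15, 11, 34, 17), (d, 20, 23, 13, 3), (d, 20, 23, 17, 2), (d, 20, 23, 26, 35), (d, 20, 23, 34, 17), (d, 22, 29, 13, 3), (d, 22, 29, 17, 2), (d, 22, 29, 26, 35), (d, 22, 29, 34, 17), (d, 36, 40, 13, 3), (d, 36, 40, 17, 2), (d, 36, 40, 26, 35), (d, 36, 40, 34, 17), (d, 4, 6, 13, 3), (d, 4, 6, 17, 2), (d, 4, 6, 26, 35), (d, 4, 6, 34, 17), (x, 12, 34, 19, 3), (x, 12, 34, 38, 30), (x, 12, 34, 5, 24), (x, 13, 28, 19, 3), (x, 13, 28, 38, 30), (x, 13, 28, 5, 24), (x, 25, 9, 19, 3), (x, 25, 9, 38, 30), (x, 25, 9, 5, 24), (x, 33, 23, 19, 3), (x, 33, 23, 38, 30), (x, 33, 23, 5, 24)}.
Joining (T ⋈ S) and U on A yields {(d, 15, 11, 13, 3, 10), (d, 15, 11, 13, 3, 17), (d, 15, 11, 13, 3, 6), (d, 15, 11, 13, 3, 8), (d, 15, 11, 17, 2, 10), (d, 15, 11, 17, 2, 17), (d, 15, 11, 17, 2, 6), (d, 15, 11, 17, 2, 8), (d, 15, 11, 26, 35, 10), (d, 15, 11, 26, 35, 17), (d, 15, 11, 26, 35, 6), (d, 15, 11, 26, 35, 8), (d, 15, 11, 34, 17, 10), (d, 15, 11, 34, 17, 17), (d, 15, 11, 34, 17, 6), (d, 15, 11, 34, 17, 8), (d, 20, 23, 13, 3, 10), (d, 20, 23, 13, 3, 17), (d, 20, 23, 13, 3, 6), (d, 20, 23, 13, 3, 8), (d, 20, 23, 17, 2, 10), (d, 20, 23, 17, 2, 17), (d, 20, 23, 17, 2, 6), (d, 20, 23, 17, 2, 8), (d, 20, 23, 26, 35, 10), (d, 20, 23, 26, 35, 17), (d, 20, 23, 26, 35, 6), (d, 20, 23, 26, 35, 8), (d, 20, 23, 34, 17, 10), (d, 20, 23, 34, 17, 17), (d, 20, 23, 34, 17, 6), (d, 20, 23, 34, 17, 8), (d, 22, 29, 13, 3, 10), (d, 22, 29, 13, 3, 17), (d, 22, 29, 13, 3, 6), (d, 22, 29, 13, 3, 8), (d, 22, 29, 17, 2, 10), (d, 22, 29, 17, 2, 17), (d, 22, 29, 17, 2, 6), (d, 22, 29, 17, 2, 8), (d, 22, 29, 26, 35, 10), (d, 22, 29, 26, 35, 17), (d, 22, 29, 26, 35, 6), (d, 22, 29, 26, 35, 8), (d, 22, 29, 34, 17, 10), (d, 22, 29, 34, 17, 17), (d, 22, 29, 34, 17, 6), (d, 22, 29, 34, 17, 8), (d, 36, 40, 13, 3, 10), (d, 36, 40, 13, 3, 17), (d, 36, 40, 13, 3, 6), (d, 36, 40, 13, 3, 8), (d, 36, 40, 17, 2, 10), (d, 36, 40, 17, 2, 17), (d, 36, 40, 17, 2, 6), (d, 36, 40, 17, 2, 8), (d, 36, 40, 26, 35, 10), (d, 36, 40, 26, 35, 17), (d, 36, 40, 26, 35, 6), (d, 36, 40, 26, 35, 8), (d, 36, 40, 34, 17, 10), (d, 36, 40, 34, 17, 17), (d, 36, 40, 34, 17, 6), (d, 36, 40, 34, 17, 8), (d, 4, 6, 13, 3, 10), (d, 4, 6, 13, 3, 17), (d, 4, 6, 13, 3, 6), (d, 4, 6, 13, 3, 8), (d, 4, 6, 17, 2, 10), (d, 4, 6, 17, 2, 17), (d, 4, 6, 17, 2, 6), (d, 4, 6, 17, 2, 8), (d, 4, 6, 26, 35, 10), (d, 4, 6, 26, 35, 17), (d, 4, 6, 26, 35, 6), (d, 4, 6, 26, 35, 8), (d, 4, 6, 34, 17, 10), (d, 4, 6, 34, 17, 17), (d, 4, 6, 34, 17, 6), (d, 4, 6, 34, 17, 8), (x, 12, 34, 19, 3, 12), (x, 12, 34, 19, 3, 29), (x, 12, 34, 38, 30, 12), (x, 12, 34, 38, 30, 29), (x, 12, 34, 5, 24, 12), (x, 12, 34, 5, 24, 29), (x, 13, 28, 19, 3, 12), (x, 13, 28, 19, 3, 29), (x, 13, 28, 38, 30, 12), (x, 13, 28, 38, 30, 29), (x, 13, 28, 5, 24, 12), (x, 13, 28, 5, 24, 29), (x, 25, 9, 19, 3, 12), (x, 25, 9, 19, 3, 29), (x, 25, 9, 38, 30, 12), (x, 25, 9, 38, 30, 29), (x, 25, 9, 5, 24, 12), (x, 25, 9, 5, 24, 29), (x, 33, 23, 19, 3, 12), (x, 33, 23, 19, 3, 29), (x, 33, 23, 38, 30, 12), (x, 33, 23, 38, 30, 29), (x, 33, 23, 5, 24, 12), (x, 33, 23, 5, 24, 29)}.
σ[B ≥ 27]: keep tuples satisfying B ≥ 27 → {(d, 15, 11, 26, 35, 10), (d, 15, 11, 26, 35, 17), (d, 15, 11, 26, 35, 6), (d, 15, 11, 26, 35, 8), (d, 20, 23, 26, 35, 10), (d, 20, 23, 26, 35, 17), (d, 20, 23, 26, 35, 6), (d, 20, 23, 26, 35, 8), (d, 22, 29, 26, 35, 10), (d, 22, 29, 26, 35, 17), (d, 22, 29, 26, 35, 6), (d, 22, 29, 26, 35, 8), (d, 36, 40, 26, 35, 10), (d, 36, 40, 26, 35, 17), (d, 36, 40, 26, 35, 6), (d, 36, 40, 26, 35, 8), (d, 4, 6, 26, 35, 10), (d, 4, 6, 26, 35, 17), (d, 4, 6, 26, 35, 6), (d, 4, 6, 26, 35, 8), (x, 12, 34, 38, 30, 12), (x, 12, 34, 38, 30, 29), (x, 13, 28, 38, 30, 12), (x, 13, 28, 38, 30, 29), (x, 25, 9, 38, 30, 12), (x, 25, 9, 38, 30, 29), (x, 33, 23, 38, 30, 12), (x, 33, 23, 38, 30, 29)}
Keep only column(s) B, F, D: {(30, 12, 12), (30, 12, 29), (30, 13, 12), (30, 13, 29), (30, 25, 12), (30, 25, 29), (30, 33, 12), (30, 33, 29), (35, 15, 10), (35, 15, 17), (35, 15, 6), (35, 15, 8), (35, 20, 10), (35, 20, 17), (35, 20, 6), (35, 20, 8), (35, 22, 10), (35, 22, 17), (35, 22, 6), (35, 22, 8), (35, 36, 10), (35, 36, 17), (35, 36, 6), (35, 36, 8), (35, 4, 10), (35, 4, 17), (35, 4, 6), (35, 4, 8)}
σ[B = 30]: keep tuples satisfying B = 30 → {(30, 12, 12), (30, 12, 29), (30, 13, 12), (30, 13, 29), (30, 25, 12), (30, 25, 29), (30, 33, 12), (30, 33, 29)}

{(30, 12, 12), (30, 12, 29), (30, 13, 12), (30, 13, 29), (30, 25, 12), (30, 25, 29), (30, 33, 12), (30, 33, 29)}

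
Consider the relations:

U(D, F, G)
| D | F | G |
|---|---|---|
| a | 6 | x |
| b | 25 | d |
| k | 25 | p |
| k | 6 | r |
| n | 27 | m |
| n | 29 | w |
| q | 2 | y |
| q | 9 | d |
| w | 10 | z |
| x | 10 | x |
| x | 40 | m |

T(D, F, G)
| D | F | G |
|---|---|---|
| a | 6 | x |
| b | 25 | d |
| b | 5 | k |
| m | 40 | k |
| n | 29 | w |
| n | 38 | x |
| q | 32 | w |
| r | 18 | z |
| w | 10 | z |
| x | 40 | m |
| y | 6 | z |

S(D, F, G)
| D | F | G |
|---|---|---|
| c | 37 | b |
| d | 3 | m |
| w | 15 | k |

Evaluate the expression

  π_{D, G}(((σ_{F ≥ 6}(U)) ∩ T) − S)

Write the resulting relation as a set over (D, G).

{(a, x), (b, d), (n, w), (w, z), (x, m)}

Filtering on F ≥ 6 leaves {(a, 6, x), (b, 25, d), (k, 25, p), (k, 6, r), (n, 27, m), (n, 29, w), (q, 9, d), (w, 10, z), (x, 10, x), (x, 40, m)}.
Set intersection of the two operands is {(a, 6, x), (b, 25, d), (n, 29, w), (w, 10, z), (x, 40, m)}.
Set difference of the two operands is {(a, 6, x), (b, 25, d), (n, 29, w), (w, 10, z), (x, 40, m)}.
π_{D, G} gives {(a, x), (b, d), (n, w), (w, z), (x, m)}.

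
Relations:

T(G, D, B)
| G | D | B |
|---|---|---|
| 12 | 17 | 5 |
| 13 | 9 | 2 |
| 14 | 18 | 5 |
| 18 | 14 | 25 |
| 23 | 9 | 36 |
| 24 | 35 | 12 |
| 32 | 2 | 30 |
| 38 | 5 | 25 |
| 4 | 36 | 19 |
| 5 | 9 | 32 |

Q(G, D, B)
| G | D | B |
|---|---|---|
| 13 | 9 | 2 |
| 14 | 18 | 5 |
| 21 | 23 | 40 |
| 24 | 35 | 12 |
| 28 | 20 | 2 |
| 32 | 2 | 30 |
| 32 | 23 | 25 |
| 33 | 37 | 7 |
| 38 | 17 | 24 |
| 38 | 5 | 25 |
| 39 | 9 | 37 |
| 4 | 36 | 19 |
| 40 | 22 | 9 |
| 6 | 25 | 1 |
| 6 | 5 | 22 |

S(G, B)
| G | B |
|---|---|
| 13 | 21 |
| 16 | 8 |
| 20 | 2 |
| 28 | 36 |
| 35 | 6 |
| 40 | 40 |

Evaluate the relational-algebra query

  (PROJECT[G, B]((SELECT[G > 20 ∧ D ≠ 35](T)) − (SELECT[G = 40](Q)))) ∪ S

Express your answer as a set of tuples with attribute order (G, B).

Filtering on G > 20 ∧ D ≠ 35 leaves {(23, 9, 36), (32, 2, 30), (38, 5, 25)}.
Filtering on G = 40 leaves {(40, 22, 9)}.
Difference: {(23, 9, 36), (32, 2, 30), (38, 5, 25)} with {(40, 22, 9)} → {(23, 9, 36), (32, 2, 30), (38, 5, 25)}
π[G, B]: project onto (G, B) → {(23, 36), (32, 30), (38, 25)}
Union: {(23, 36), (32, 30), (38, 25)} with {(13, 21), (16, 8), (20, 2), (28, 36), (35, 6), (40, 40)} → {(13, 21), (16, 8), (20, 2), (23, 36), (28, 36), (32, 30), (35, 6), (38, 25), (40, 40)}

{(13, 21), (16, 8), (20, 2), (23, 36), (28, 36), (32, 30), (35, 6), (38, 25), (40, 40)}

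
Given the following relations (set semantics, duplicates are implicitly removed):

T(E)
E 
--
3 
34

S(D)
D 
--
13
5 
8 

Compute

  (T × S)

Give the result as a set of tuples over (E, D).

{(3, 13), (3, 5), (3, 8), (34, 13), (34, 5), (34, 8)}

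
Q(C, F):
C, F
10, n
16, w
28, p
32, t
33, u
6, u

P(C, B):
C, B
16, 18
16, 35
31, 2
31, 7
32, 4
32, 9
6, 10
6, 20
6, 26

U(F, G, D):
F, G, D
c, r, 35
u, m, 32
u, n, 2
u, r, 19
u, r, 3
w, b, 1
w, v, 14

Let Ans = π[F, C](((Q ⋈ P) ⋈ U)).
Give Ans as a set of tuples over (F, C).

Joining Q and P on C yields {(16, w, 18), (16, w, 35), (32, t, 4), (32, t, 9), (6, u, 10), (6, u, 20), (6, u, 26)}.
Joining (Q ⋈ P) and U on F yields {(16, w, 18, b, 1), (16, w, 18, v, 14), (16, w, 35, b, 1), (16, w, 35, v, 14), (6, u, 10, m, 32), (6, u, 10, n, 2), (6, u, 10, r, 19), (6, u, 10, r, 3), (6, u, 20, m, 32), (6, u, 20, n, 2), (6, u, 20, r, 19), (6, u, 20, r, 3), (6, u, 26, m, 32), (6, u, 26, n, 2), (6, u, 26, r, 19), (6, u, 26, r, 3)}.
Projecting to F, C (14 duplicate(s) eliminated): {(u, 6), (w, 16)}

{(u, 6), (w, 16)}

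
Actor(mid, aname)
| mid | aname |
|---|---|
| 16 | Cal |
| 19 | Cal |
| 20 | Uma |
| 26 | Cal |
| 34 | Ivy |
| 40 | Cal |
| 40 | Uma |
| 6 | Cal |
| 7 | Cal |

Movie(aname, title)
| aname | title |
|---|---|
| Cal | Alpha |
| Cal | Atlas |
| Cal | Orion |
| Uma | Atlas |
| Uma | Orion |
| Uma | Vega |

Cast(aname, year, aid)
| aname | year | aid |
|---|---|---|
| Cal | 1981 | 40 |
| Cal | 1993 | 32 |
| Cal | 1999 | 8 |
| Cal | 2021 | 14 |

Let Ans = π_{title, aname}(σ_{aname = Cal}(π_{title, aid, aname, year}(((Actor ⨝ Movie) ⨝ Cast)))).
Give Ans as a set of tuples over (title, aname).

{(Alpha, Cal), (Atlas, Cal), (Orion, Cal)}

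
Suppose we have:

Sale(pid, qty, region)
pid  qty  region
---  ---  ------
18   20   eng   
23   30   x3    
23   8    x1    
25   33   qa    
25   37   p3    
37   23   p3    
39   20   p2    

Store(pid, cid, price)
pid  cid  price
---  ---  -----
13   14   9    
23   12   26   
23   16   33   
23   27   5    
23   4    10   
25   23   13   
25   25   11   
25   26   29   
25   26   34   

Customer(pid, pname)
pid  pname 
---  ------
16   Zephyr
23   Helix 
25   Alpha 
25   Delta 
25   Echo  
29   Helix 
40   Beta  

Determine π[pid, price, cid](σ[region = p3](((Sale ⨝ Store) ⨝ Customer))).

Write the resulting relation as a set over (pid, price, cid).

{(25, 11, 25), (25, 13, 23), (25, 29, 26), (25, 34, 26)}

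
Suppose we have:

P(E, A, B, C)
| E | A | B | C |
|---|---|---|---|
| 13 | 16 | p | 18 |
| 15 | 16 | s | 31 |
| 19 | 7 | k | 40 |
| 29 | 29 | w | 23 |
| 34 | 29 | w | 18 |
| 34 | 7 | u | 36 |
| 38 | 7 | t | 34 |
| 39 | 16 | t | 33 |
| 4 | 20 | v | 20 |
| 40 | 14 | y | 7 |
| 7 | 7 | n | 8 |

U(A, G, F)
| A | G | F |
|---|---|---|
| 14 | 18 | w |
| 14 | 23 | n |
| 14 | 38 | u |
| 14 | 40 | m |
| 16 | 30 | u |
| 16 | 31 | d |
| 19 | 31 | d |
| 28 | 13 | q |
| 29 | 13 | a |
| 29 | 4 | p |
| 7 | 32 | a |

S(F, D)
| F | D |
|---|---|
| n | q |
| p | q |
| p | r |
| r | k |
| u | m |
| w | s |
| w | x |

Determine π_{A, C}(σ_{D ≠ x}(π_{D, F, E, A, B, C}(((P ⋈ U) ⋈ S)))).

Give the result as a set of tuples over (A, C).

{(14, 7), (16, 18), (16, 31), (16, 33), (29, 18), (29, 23)}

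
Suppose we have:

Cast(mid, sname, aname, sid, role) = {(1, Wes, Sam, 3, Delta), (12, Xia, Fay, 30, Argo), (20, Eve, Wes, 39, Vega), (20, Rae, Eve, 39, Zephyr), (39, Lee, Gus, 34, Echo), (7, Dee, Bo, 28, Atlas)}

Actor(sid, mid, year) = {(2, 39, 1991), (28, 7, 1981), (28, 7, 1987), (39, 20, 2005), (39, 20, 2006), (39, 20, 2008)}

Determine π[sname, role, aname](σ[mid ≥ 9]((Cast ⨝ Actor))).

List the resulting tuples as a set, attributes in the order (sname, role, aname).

{(Eve, Vega, Wes), (Rae, Zephyr, Eve)}

Natural join on mid, sid: {(20, Eve, Wes, 39, Vega, 2005), (20, Eve, Wes, 39, Vega, 2006), (20, Eve, Wes, 39, Vega, 2008), (20, Rae, Eve, 39, Zephyr, 2005), (20, Rae, Eve, 39, Zephyr, 2006), (20, Rae, Eve, 39, Zephyr, 2008), (7, Dee, Bo, 28, Atlas, 1981), (7, Dee, Bo, 28, Atlas, 1987)}
σ[mid ≥ 9]: keep tuples satisfying mid ≥ 9 → {(20, Eve, Wes, 39, Vega, 2005), (20, Eve, Wes, 39, Vega, 2006), (20, Eve, Wes, 39, Vega, 2008), (20, Rae, Eve, 39, Zephyr, 2005), (20, Rae, Eve, 39, Zephyr, 2006), (20, Rae, Eve, 39, Zephyr, 2008)}
π[sname, role, aname]: project onto (sname, role, aname) (4 duplicate(s) eliminated) → {(Eve, Vega, Wes), (Rae, Zephyr, Eve)}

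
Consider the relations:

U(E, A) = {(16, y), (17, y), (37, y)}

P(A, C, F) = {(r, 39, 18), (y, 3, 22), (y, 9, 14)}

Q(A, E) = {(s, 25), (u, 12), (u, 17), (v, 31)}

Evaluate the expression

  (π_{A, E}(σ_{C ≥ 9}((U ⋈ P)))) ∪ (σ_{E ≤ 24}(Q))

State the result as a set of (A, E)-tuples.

Natural join on A: {(16, y, 3, 22), (16, y, 9, 14), (17, y, 3, 22), (17, y, 9, 14), (37, y, 3, 22), (37, y, 9, 14)}
Selection C ≥ 9: {(16, y, 9, 14), (17, y, 9, 14), (37, y, 9, 14)}
π_{A, E} gives {(y, 16), (y, 17), (y, 37)}.
Selection E ≤ 24: {(u, 12), (u, 17)}
Union: {(y, 16), (y, 17), (y, 37)} with {(u, 12), (u, 17)} → {(u, 12), (u, 17), (y, 16), (y, 17), (y, 37)}

{(u, 12), (u, 17), (y, 16), (y, 17), (y, 37)}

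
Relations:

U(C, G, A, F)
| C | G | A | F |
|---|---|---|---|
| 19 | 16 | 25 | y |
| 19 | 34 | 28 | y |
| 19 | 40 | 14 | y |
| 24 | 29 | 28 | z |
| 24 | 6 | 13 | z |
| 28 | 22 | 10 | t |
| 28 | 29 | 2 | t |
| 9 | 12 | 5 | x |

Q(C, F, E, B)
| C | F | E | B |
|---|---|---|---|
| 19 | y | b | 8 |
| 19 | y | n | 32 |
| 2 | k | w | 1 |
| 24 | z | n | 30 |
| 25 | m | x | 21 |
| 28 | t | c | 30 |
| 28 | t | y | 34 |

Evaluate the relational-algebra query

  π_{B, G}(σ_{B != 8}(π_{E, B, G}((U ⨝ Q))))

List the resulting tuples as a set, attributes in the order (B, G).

{(30, 22), (30, 29), (30, 6), (32, 16), (32, 34), (32, 40), (34, 22), (34, 29)}

U ⋈ Q (natural join on C, F): {(19, 16, 25, y, b, 8), (19, 16, 25, y, n, 32), (19, 34, 28, y, b, 8), (19, 34, 28, y, n, 32), (19, 40, 14, y, b, 8), (19, 40, 14, y, n, 32), (24, 29, 28, z, n, 30), (24, 6, 13, z, n, 30), (28, 22, 10, t, c, 30), (28, 22, 10, t, y, 34), (28, 29, 2, t, c, 30), (28, 29, 2, t, y, 34)}
π[E, B, G]: project onto (E, B, G) → {(b, 8, 16), (b, 8, 34), (b, 8, 40), (c, 30, 22), (c, 30, 29), (n, 30, 29), (n, 30, 6), (n, 32, 16), (n, 32, 34), (n, 32, 40), (y, 34, 22), (y, 34, 29)}
Apply σ_{B != 8}; surviving tuples: {(c, 30, 22), (c, 30, 29), (n, 30, 29), (n, 30, 6), (n, 32, 16), (n, 32, 34), (n, 32, 40), (y, 34, 22), (y, 34, 29)}
π[B, G]: project onto (B, G) (1 duplicate(s) eliminated) → {(30, 22), (30, 29), (30, 6), (32, 16), (32, 34), (32, 40), (34, 22), (34, 29)}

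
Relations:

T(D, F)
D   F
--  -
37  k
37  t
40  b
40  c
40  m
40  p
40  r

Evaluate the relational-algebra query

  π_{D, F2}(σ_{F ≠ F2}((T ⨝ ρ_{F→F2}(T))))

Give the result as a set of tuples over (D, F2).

ρ[F→F2]: schema becomes (D, F2); tuples unchanged.
Natural join on D: {(37, k, k), (37, k, t), (37, t, k), (37, t, t), (40, b, b), (40, b, c), (40, b, m), (40, b, p), (40, b, r), (40, c, b), (40, c, c), (40, c, m), (40, c, p), (40, c, r), (40, m, b), (40, m, c), (40, m, m), (40, m, p), (40, m, r), (40, p, b), (40, p, c), (40, p, m), (40, p, p), (40, p, r), (40, r, b), (40, r, c), (40, r, m), (40, r, p), (40, r, r)}
Filtering on F ≠ F2 leaves {(37, k, t), (37, t, k), (40, b, c), (40, b, m), (40, b, p), (40, b, r), (40, c, b), (40, c, m), (40, c, p), (40, c, r), (40, m, b), (40, m, c), (40, m, p), (40, m, r), (40, p, b), (40, p, c), (40, p, m), (40, p, r), (40, r, b), (40, r, c), (40, r, m), (40, r, p)}.
Keep only column(s) D, F2 (15 duplicate(s) eliminated): {(37, k), (37, t), (40, b), (40, c), (40, m), (40, p), (40, r)}

{(37, k), (37, t), (40, b), (40, c), (40, m), (40, p), (40, r)}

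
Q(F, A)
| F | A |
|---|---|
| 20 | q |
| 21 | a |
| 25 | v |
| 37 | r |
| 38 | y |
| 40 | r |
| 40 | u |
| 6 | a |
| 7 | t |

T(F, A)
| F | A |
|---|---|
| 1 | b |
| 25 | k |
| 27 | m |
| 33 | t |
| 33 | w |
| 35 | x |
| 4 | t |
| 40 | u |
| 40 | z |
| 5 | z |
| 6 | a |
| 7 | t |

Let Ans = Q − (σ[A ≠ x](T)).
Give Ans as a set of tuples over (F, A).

σ[A ≠ x]: keep tuples satisfying A ≠ x → {(1, b), (25, k), (27, m), (33, t), (33, w), (4, t), (40, u), (40, z), (5, z), (6, a), (7, t)}
Set difference of the two operands is {(20, q), (21, a), (25, v), (37, r), (38, y), (40, r)}.

{(20, q), (21, a), (25, v), (37, r), (38, y), (40, r)}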